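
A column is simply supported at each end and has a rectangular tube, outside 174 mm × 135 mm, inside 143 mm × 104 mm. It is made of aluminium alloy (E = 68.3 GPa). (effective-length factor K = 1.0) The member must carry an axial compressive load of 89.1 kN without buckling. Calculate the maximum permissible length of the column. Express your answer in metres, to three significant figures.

L_max ≈ 13.0 m

Weak-axis I_min = (h_o·b_o³ − h_i·b_i³)/12 with b_o = 135, b_i = 104.0 mm (shorter outer/inner sides).
I_min = (174×135³ − 143.0×104.0³)/12 = 2.227×10^7 mm⁴
I = 2.227×10^-5 m⁴
At the buckling limit P_cr = P = 8.910×10^4 N
From P_cr = π²EI/(K·L)²:  L = (1/K)·√(π²EI/P_cr) = (1/1)·√(π²×6.83×10^10×2.227×10^-5/8.910×10^4)
L = 13.0 m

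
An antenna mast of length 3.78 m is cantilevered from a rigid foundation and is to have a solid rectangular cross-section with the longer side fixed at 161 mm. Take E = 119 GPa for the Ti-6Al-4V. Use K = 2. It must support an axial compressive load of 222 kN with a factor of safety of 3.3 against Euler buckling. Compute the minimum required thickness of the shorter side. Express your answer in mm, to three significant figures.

b ≈ 139 mm

Required P_cr = n·P = 3.3 × 222 = 732.6 kN
L_e = K·L = 2 × 3.78 = 7.560 m
Required I = P_cr·L_e²/(π²E) = 7.326×10^5 × 7.560² / (π² × 1.19×10^11) = 3.565×10^-5 m⁴
I_req = 3.565×10^7 mm⁴
Rectangle, weak axis: I_min = h·b³/12 with h = 161 mm fixed  ⇒  b = (12I/h)^(1/3) = 139 mm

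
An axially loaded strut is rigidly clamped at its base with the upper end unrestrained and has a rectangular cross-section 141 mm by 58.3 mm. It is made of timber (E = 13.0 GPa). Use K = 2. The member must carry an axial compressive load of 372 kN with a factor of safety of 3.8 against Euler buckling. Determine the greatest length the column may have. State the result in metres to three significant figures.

L_max ≈ 0.230 m

Buckling occurs about the weak axis: I_min = h·b³/12 with b = 58.3 mm (the shorter side).
I_min = 141×58.3³/12 = 2.328×10^6 mm⁴
I = 2.328×10^-6 m⁴
Required critical load P_cr = n·P = 3.8 × 372 = 1414 kN = 1.414×10^6 N
From P_cr = π²EI/(K·L)²:  L = (1/K)·√(π²EI/P_cr) = (1/2)·√(π²×1.30×10^10×2.328×10^-6/1.414×10^6)
L = 0.230 m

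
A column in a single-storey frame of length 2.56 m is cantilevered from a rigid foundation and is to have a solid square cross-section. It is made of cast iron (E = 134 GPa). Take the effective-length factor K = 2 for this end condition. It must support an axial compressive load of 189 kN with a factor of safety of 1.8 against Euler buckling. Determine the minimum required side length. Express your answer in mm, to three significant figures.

Required P_cr = n·P = 1.8 × 189 = 340.2 kN
L_e = K·L = 2 × 2.56 = 5.120 m
Required I = P_cr·L_e²/(π²E) = 3.402×10^5 × 5.120² / (π² × 1.34×10^11) = 6.743×10^-6 m⁴
I_req = 6.743×10^6 mm⁴
Solid square: I = a⁴/12  ⇒  a = (12I)^(1/4) = (12×6.743×10^6)^(1/4) = 94.8 mm

a ≈ 94.8 mm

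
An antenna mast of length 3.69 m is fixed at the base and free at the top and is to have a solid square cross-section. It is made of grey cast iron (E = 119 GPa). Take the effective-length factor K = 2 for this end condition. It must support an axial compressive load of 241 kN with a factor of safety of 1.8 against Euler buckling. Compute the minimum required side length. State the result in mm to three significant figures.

a ≈ 125 mm

Required P_cr = n·P = 1.8 × 241 = 433.8 kN
L_e = K·L = 2 × 3.69 = 7.380 m
Required I = P_cr·L_e²/(π²E) = 4.338×10^5 × 7.380² / (π² × 1.19×10^11) = 2.012×10^-5 m⁴
I_req = 2.012×10^7 mm⁴
Solid square: I = a⁴/12  ⇒  a = (12I)^(1/4) = (12×2.012×10^7)^(1/4) = 125 mm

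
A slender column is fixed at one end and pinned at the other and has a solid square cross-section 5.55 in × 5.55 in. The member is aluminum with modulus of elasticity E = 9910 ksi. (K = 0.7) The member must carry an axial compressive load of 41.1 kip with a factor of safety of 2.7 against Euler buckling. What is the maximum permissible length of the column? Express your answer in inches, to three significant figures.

L_max ≈ 377 in

I = a⁴/12 = 5.55⁴/12 = 79.07 in⁴
Required critical load P_cr = n·P = 2.7 × 41.1 = 111.0 kip = 1.110×10^5 lb
From P_cr = π²EI/(K·L)²:  L = (1/K)·√(π²EI/P_cr) = (1/0.7)·√(π²×9.91×10^6×79.07/1.110×10^5)
L = 377 in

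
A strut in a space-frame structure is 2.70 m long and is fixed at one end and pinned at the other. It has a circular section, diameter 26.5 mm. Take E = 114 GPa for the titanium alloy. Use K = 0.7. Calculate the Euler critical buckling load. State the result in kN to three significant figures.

I = πd⁴/64 = π×26.5⁴/64 = 2.421×10^4 mm⁴
I = 2.421×10^4 mm⁴ = 2.421×10^-8 m⁴
Effective length L_e = K·L = 0.7 × 2.70 = 1.890 m
P_cr = π²EI / L_e² = π² × 114×10⁹ × 2.421×10^-8 / 1.890² = 7.625×10^3 N

P_cr ≈ 7.62 kN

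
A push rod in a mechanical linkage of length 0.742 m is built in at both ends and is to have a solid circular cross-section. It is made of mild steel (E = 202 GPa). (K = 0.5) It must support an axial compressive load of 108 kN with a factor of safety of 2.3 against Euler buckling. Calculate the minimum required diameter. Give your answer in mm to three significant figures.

d ≈ 24.3 mm

Required P_cr = n·P = 2.3 × 108 = 248.4 kN
L_e = K·L = 0.5 × 0.742 = 0.3710 m
Required I = P_cr·L_e²/(π²E) = 2.484×10^5 × 0.3710² / (π² × 2.02×10^11) = 1.715×10^-8 m⁴
I_req = 1.715×10^4 mm⁴
Solid circle: I = πd⁴/64  ⇒  d = (64I/π)^(1/4) = (64×1.715×10^4/π)^(1/4) = 24.3 mm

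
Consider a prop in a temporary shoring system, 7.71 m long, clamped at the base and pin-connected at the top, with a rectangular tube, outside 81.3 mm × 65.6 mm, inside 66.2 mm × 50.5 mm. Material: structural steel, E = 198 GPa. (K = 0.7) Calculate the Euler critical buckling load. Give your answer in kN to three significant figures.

Weak-axis I_min = (h_o·b_o³ − h_i·b_i³)/12 with b_o = 65.6, b_i = 50.50 mm (shorter outer/inner sides).
I_min = (81.3×65.6³ − 66.20×50.50³)/12 = 1.202×10^6 mm⁴
I = 1.202×10^6 mm⁴ = 1.202×10^-6 m⁴
Effective length L_e = K·L = 0.7 × 7.71 = 5.397 m
P_cr = π²EI / L_e² = π² × 198×10⁹ × 1.202×10^-6 / 5.397² = 8.065×10^4 N

P_cr ≈ 80.6 kN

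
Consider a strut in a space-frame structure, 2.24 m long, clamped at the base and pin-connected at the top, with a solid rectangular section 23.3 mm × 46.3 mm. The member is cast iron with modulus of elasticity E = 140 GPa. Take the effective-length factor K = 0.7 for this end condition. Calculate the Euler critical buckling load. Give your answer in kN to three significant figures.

Buckling occurs about the weak axis: I_min = h·b³/12 with b = 23.3 mm (the shorter side).
I_min = 46.3×23.3³/12 = 4.881×10^4 mm⁴
I = 4.881×10^4 mm⁴ = 4.881×10^-8 m⁴
Effective length L_e = K·L = 0.7 × 2.24 = 1.568 m
P_cr = π²EI / L_e² = π² × 140×10⁹ × 4.881×10^-8 / 1.568² = 2.743×10^4 N

P_cr ≈ 27.4 kN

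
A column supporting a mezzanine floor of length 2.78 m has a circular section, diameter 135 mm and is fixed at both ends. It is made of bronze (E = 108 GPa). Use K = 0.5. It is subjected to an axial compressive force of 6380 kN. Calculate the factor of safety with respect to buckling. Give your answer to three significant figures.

n ≈ 1.41

I = πd⁴/64 = π×135⁴/64 = 1.630×10^7 mm⁴
I = 1.630×10^7 mm⁴ = 1.630×10^-5 m⁴
Effective length L_e = K·L = 0.5 × 2.78 = 1.390 m
P_cr = π²EI / L_e² = π² × 108×10⁹ × 1.630×10^-5 / 1.390² = 8.995×10^6 N
Factor of safety n = P_cr / P = 8995.0 / 6380 = 1.41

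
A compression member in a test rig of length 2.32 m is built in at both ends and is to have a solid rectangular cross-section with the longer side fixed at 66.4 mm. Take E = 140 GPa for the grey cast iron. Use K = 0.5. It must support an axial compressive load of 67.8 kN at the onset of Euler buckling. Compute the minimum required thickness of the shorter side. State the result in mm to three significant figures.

L_e = K·L = 0.5 × 2.32 = 1.160 m
Required I = P_cr·L_e²/(π²E) = 6.780×10^4 × 1.160² / (π² × 1.40×10^11) = 6.603×10^-8 m⁴
I_req = 6.603×10^4 mm⁴
Rectangle, weak axis: I_min = h·b³/12 with h = 66.4 mm fixed  ⇒  b = (12I/h)^(1/3) = 22.9 mm

b ≈ 22.9 mm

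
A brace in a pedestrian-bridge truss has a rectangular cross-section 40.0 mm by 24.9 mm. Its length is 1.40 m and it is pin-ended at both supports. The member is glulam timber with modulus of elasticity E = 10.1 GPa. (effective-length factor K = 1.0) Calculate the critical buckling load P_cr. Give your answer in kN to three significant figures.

Buckling occurs about the weak axis: I_min = h·b³/12 with b = 24.9 mm (the shorter side).
I_min = 40.0×24.9³/12 = 5.146×10^4 mm⁴
I = 5.146×10^4 mm⁴ = 5.146×10^-8 m⁴
Effective length L_e = K·L = 1 × 1.40 = 1.400 m
P_cr = π²EI / L_e² = π² × 10.1×10⁹ × 5.146×10^-8 / 1.400² = 2.617×10^3 N

P_cr ≈ 2.62 kN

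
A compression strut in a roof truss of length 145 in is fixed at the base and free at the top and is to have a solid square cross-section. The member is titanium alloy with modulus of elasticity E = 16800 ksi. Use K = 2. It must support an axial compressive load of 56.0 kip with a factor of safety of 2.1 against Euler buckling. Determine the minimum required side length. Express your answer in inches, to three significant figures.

Required P_cr = n·P = 2.1 × 56.0 = 117.6 kip
L_e = K·L = 2 × 145 = 290.0 in
Required I = P_cr·L_e²/(π²E) = 1.176×10^5 × 290.0² / (π² × 1.68×10^7) = 59.65 in⁴
Solid square: I = a⁴/12  ⇒  a = (12I)^(1/4) = (12×59.65)^(1/4) = 5.17 in

a ≈ 5.17 in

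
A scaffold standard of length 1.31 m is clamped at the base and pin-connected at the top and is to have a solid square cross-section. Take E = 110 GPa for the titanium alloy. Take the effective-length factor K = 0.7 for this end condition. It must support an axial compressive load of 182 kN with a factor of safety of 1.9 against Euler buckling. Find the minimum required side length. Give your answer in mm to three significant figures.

Required P_cr = n·P = 1.9 × 182 = 345.8 kN
L_e = K·L = 0.7 × 1.31 = 0.9170 m
Required I = P_cr·L_e²/(π²E) = 3.458×10^5 × 0.9170² / (π² × 1.10×10^11) = 2.678×10^-7 m⁴
I_req = 2.678×10^5 mm⁴
Solid square: I = a⁴/12  ⇒  a = (12I)^(1/4) = (12×2.678×10^5)^(1/4) = 42.3 mm

a ≈ 42.3 mm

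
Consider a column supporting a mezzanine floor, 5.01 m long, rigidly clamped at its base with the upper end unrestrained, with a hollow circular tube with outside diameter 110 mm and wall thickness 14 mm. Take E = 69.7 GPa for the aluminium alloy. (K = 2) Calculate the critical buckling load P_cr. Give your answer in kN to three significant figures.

P_cr ≈ 34.0 kN

Inner diameter d_i = 110 − 2×14 = 82.00 mm
I = π(d_o⁴ − d_i⁴)/64 = π(110⁴ − 82.00⁴)/64 = 4.968×10^6 mm⁴
I = 4.968×10^6 mm⁴ = 4.968×10^-6 m⁴
Effective length L_e = K·L = 2 × 5.01 = 10.02 m
P_cr = π²EI / L_e² = π² × 69.7×10⁹ × 4.968×10^-6 / 10.02² = 3.404×10^4 N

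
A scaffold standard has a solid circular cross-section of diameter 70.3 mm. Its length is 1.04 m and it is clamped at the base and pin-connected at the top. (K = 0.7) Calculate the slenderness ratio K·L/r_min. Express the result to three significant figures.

For a solid circle r = d/4 = 70.3/4 = 17.58 mm
L_e = K·L = 0.7 × 1.04 m = 0.7280 m = 728.00 mm
λ = L_e / r_min = 728.00 / 17.58 = 41.4

λ ≈ 41.4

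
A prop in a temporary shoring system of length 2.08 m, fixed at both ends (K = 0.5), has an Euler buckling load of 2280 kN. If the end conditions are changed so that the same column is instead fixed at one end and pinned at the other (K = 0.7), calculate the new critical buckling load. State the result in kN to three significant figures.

P_cr ∝ 1/K², so P_cr,new = P_cr,old × (K_old/K_new)² = 2280 × (0.5/0.7)²
= 2280 × 0.5102 = 1160 kN

P_cr ≈ 1160 kN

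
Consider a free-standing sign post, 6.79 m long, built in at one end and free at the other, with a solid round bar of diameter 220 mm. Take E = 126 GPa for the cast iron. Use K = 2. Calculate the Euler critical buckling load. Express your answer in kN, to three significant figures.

I = πd⁴/64 = π×220⁴/64 = 1.150×10^8 mm⁴
I = 1.150×10^8 mm⁴ = 1.150×10^-4 m⁴
Effective length L_e = K·L = 2 × 6.79 = 13.58 m
P_cr = π²EI / L_e² = π² × 126×10⁹ × 1.150×10^-4 / 13.58² = 7.754×10^5 N

P_cr ≈ 775 kN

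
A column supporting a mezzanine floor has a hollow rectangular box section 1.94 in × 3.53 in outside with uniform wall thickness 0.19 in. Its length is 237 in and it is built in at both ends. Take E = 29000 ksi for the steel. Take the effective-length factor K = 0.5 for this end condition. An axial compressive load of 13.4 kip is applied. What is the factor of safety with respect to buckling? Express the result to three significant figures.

Inner dimensions: h_i = 3.53 − 2×0.19 = 3.150 in, b_i = 1.94 − 2×0.19 = 1.560 in
Weak-axis I_min = (h_o·b_o³ − h_i·b_i³)/12 with b_o = 1.94, b_i = 1.560 in (shorter outer/inner sides).
I_min = (3.53×1.94³ − 3.150×1.560³)/12 = 1.151 in⁴
Effective length L_e = K·L = 0.5 × 237 = 118.5 in
P_cr = π²EI / L_e² = π² × 29000×10³ × 1.151 / 118.5² = 2.347×10^4 lb
Factor of safety n = P_cr / P = 23.466 / 13.4 = 1.75

n ≈ 1.75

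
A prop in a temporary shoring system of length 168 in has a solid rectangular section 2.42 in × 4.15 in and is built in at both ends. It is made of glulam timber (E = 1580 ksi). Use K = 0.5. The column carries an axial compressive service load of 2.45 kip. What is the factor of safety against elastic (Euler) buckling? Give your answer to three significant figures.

Buckling occurs about the weak axis: I_min = h·b³/12 with b = 2.42 in (the shorter side).
I_min = 4.15×2.42³/12 = 4.901 in⁴
Effective length L_e = K·L = 0.5 × 168 = 84.00 in
P_cr = π²EI / L_e² = π² × 1580×10³ × 4.901 / 84.00² = 1.083×10^4 lb
Factor of safety n = P_cr / P = 10.832 / 2.45 = 4.42

n ≈ 4.42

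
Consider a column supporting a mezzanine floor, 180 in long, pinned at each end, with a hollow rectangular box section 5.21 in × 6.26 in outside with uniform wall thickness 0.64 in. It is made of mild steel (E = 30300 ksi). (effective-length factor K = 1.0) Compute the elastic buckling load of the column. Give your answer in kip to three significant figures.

Inner dimensions: h_i = 6.26 − 2×0.64 = 4.980 in, b_i = 5.21 − 2×0.64 = 3.930 in
Weak-axis I_min = (h_o·b_o³ − h_i·b_i³)/12 with b_o = 5.21, b_i = 3.930 in (shorter outer/inner sides).
I_min = (6.26×5.21³ − 4.980×3.930³)/12 = 48.58 in⁴
Effective length L_e = K·L = 1 × 180 = 180.0 in
P_cr = π²EI / L_e² = π² × 30300×10³ × 48.58 / 180.0² = 4.484×10^5 lb

P_cr ≈ 448 kip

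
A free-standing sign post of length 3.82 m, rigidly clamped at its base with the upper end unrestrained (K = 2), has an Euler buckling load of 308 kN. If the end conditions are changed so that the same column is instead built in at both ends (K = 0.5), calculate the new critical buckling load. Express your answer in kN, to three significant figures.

P_cr ∝ 1/K², so P_cr,new = P_cr,old × (K_old/K_new)² = 308 × (2/0.5)²
= 308 × 16.00 = 4930 kN

P_cr ≈ 4930 kN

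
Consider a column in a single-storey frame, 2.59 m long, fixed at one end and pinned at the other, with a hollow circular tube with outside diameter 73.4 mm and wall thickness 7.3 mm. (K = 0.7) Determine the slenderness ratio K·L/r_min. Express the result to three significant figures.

Inner diameter d_i = 73.4 − 2×7.3 = 58.80 mm
I = π(d_o⁴ − d_i⁴)/64 = π(73.4⁴ − 58.80⁴)/64 = 8.380×10^5 mm⁴
A = 1.516×10^3 mm²;  r_min = √(I/A) = √(8.380×10^5/1.516×10^3) = 23.51 mm
L_e = K·L = 0.7 × 2.59 m = 1.813 m = 1813.0 mm
λ = L_e / r_min = 1813.0 / 23.51 = 77.1

λ ≈ 77.1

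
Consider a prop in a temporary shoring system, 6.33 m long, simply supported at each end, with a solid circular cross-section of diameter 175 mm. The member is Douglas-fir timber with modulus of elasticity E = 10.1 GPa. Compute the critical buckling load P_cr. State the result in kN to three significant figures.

I = πd⁴/64 = π×175⁴/64 = 4.604×10^7 mm⁴
I = 4.604×10^7 mm⁴ = 4.604×10^-5 m⁴
Effective length L_e = K·L = 1 × 6.33 = 6.330 m
P_cr = π²EI / L_e² = π² × 10.1×10⁹ × 4.604×10^-5 / 6.330² = 1.145×10^5 N

P_cr ≈ 115 kN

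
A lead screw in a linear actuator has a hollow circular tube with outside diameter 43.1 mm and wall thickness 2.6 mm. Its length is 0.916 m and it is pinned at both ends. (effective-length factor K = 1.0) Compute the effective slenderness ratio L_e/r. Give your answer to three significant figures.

λ ≈ 63.8

Inner diameter d_i = 43.1 − 2×2.6 = 37.90 mm
I = π(d_o⁴ − d_i⁴)/64 = π(43.1⁴ − 37.90⁴)/64 = 6.811×10^4 mm⁴
A = 330.8 mm²;  r_min = √(I/A) = √(6.811×10^4/330.8) = 14.35 mm
L_e = K·L = 1 × 0.916 m = 0.9160 m = 916.00 mm
λ = L_e / r_min = 916.00 / 14.35 = 63.8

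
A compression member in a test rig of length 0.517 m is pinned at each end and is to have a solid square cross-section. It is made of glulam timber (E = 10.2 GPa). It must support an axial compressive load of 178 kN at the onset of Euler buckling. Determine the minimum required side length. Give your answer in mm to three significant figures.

L_e = K·L = 1 × 0.517 = 0.5170 m
Required I = P_cr·L_e²/(π²E) = 1.780×10^5 × 0.5170² / (π² × 1.02×10^10) = 4.726×10^-7 m⁴
I_req = 4.726×10^5 mm⁴
Solid square: I = a⁴/12  ⇒  a = (12I)^(1/4) = (12×4.726×10^5)^(1/4) = 48.8 mm

a ≈ 48.8 mm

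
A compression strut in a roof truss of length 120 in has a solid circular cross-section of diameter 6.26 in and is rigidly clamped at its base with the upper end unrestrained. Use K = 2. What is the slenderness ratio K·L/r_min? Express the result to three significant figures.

λ ≈ 153

I = πd⁴/64 = π×6.26⁴/64 = 75.38 in⁴
A = 30.78 in²;  r_min = √(I/A) = √(75.38/30.78) = 1.565 in
L_e = K·L = 2 × 120 = 240.0 in
λ = L_e / r_min = 240.00 / 1.565 = 153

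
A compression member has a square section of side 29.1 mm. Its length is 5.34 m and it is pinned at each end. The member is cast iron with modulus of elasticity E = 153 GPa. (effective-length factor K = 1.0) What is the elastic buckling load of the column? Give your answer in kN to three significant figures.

I = a⁴/12 = 29.1⁴/12 = 5.976×10^4 mm⁴
I = 5.976×10^4 mm⁴ = 5.976×10^-8 m⁴
Effective length L_e = K·L = 1 × 5.34 = 5.340 m
P_cr = π²EI / L_e² = π² × 153×10⁹ × 5.976×10^-8 / 5.340² = 3.164×10^3 N

P_cr ≈ 3.16 kN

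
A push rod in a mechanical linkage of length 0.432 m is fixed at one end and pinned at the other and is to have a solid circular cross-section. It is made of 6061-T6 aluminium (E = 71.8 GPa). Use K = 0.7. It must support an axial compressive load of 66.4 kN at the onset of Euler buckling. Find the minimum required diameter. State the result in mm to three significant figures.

L_e = K·L = 0.7 × 0.432 = 0.3024 m
Required I = P_cr·L_e²/(π²E) = 6.640×10^4 × 0.3024² / (π² × 7.18×10^10) = 8.569×10^-9 m⁴
I_req = 8.569×10^3 mm⁴
Solid circle: I = πd⁴/64  ⇒  d = (64I/π)^(1/4) = (64×8.569×10^3/π)^(1/4) = 20.4 mm

d ≈ 20.4 mm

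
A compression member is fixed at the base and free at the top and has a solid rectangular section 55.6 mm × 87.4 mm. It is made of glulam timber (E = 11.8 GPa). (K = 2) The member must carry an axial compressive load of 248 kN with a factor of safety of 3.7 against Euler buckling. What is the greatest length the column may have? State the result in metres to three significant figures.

L_max ≈ 0.199 m

Buckling occurs about the weak axis: I_min = h·b³/12 with b = 55.6 mm (the shorter side).
I_min = 87.4×55.6³/12 = 1.252×10^6 mm⁴
I = 1.252×10^-6 m⁴
Required critical load P_cr = n·P = 3.7 × 248 = 917.6 kN = 9.176×10^5 N
From P_cr = π²EI/(K·L)²:  L = (1/K)·√(π²EI/P_cr) = (1/2)·√(π²×1.18×10^10×1.252×10^-6/9.176×10^5)
L = 0.199 m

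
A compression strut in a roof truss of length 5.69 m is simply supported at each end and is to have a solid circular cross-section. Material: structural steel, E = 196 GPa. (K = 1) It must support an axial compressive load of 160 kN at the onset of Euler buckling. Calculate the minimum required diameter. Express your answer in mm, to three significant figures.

d ≈ 85.9 mm

L_e = K·L = 1 × 5.69 = 5.690 m
Required I = P_cr·L_e²/(π²E) = 1.600×10^5 × 5.690² / (π² × 1.96×10^11) = 2.678×10^-6 m⁴
I_req = 2.678×10^6 mm⁴
Solid circle: I = πd⁴/64  ⇒  d = (64I/π)^(1/4) = (64×2.678×10^6/π)^(1/4) = 85.9 mm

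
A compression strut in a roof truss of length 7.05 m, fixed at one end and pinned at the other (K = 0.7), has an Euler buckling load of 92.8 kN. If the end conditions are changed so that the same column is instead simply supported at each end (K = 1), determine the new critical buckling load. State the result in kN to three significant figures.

P_cr ≈ 45.5 kN

P_cr ∝ 1/K², so P_cr,new = P_cr,old × (K_old/K_new)² = 92.8 × (0.7/1)²
= 92.8 × 0.4900 = 45.5 kN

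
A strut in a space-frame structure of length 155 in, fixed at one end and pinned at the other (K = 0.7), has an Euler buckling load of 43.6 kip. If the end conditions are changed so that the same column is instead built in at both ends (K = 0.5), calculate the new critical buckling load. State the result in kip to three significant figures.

P_cr ≈ 85.5 kip

P_cr ∝ 1/K², so P_cr,new = P_cr,old × (K_old/K_new)² = 43.6 × (0.7/0.5)²
= 43.6 × 1.960 = 85.5 kip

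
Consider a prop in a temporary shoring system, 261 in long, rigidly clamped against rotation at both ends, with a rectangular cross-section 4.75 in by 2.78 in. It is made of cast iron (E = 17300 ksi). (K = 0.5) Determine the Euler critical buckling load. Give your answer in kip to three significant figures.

P_cr ≈ 85.3 kip

Buckling occurs about the weak axis: I_min = h·b³/12 with b = 2.78 in (the shorter side).
I_min = 4.75×2.78³/12 = 8.504 in⁴
Effective length L_e = K·L = 0.5 × 261 = 130.5 in
P_cr = π²EI / L_e² = π² × 17300×10³ × 8.504 / 130.5² = 8.527×10^4 lb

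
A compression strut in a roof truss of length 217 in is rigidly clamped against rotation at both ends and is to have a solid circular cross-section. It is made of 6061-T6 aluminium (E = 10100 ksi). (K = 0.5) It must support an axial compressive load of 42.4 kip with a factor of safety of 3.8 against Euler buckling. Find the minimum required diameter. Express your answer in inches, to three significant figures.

Required P_cr = n·P = 3.8 × 42.4 = 161.1 kip
L_e = K·L = 0.5 × 217 = 108.5 in
Required I = P_cr·L_e²/(π²E) = 1.611×10^5 × 108.5² / (π² × 1.01×10^7) = 19.03 in⁴
Solid circle: I = πd⁴/64  ⇒  d = (64I/π)^(1/4) = (64×19.03/π)^(1/4) = 4.44 in

d ≈ 4.44 in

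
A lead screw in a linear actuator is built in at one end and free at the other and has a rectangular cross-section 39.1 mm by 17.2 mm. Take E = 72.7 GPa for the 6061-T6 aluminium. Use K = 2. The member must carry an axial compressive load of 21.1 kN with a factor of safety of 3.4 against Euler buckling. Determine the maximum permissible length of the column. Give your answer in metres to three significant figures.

Buckling occurs about the weak axis: I_min = h·b³/12 with b = 17.2 mm (the shorter side).
I_min = 39.1×17.2³/12 = 1.658×10^4 mm⁴
I = 1.658×10^-8 m⁴
Required critical load P_cr = n·P = 3.4 × 21.1 = 71.74 kN = 7.174×10^4 N
From P_cr = π²EI/(K·L)²:  L = (1/K)·√(π²EI/P_cr) = (1/2)·√(π²×7.27×10^10×1.658×10^-8/7.174×10^4)
L = 0.204 m

L_max ≈ 0.204 m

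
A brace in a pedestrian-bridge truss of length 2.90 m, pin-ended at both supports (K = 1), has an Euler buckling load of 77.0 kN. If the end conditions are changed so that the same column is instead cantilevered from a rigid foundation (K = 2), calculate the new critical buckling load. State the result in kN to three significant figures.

P_cr ≈ 19.2 kN

P_cr ∝ 1/K², so P_cr,new = P_cr,old × (K_old/K_new)² = 77.0 × (1/2)²
= 77.0 × 0.2500 = 19.2 kN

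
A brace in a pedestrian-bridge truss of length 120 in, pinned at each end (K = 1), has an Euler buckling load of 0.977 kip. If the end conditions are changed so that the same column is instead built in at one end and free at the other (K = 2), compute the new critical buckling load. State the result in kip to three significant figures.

P_cr ≈ 0.244 kip

P_cr ∝ 1/K², so P_cr,new = P_cr,old × (K_old/K_new)² = 0.977 × (1/2)²
= 0.977 × 0.2500 = 0.244 kip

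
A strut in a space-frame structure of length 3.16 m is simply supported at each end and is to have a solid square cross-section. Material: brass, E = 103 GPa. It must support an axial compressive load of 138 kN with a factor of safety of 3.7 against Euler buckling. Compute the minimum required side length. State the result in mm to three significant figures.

a ≈ 88.1 mm

Required P_cr = n·P = 3.7 × 138 = 510.6 kN
L_e = K·L = 1 × 3.16 = 3.160 m
Required I = P_cr·L_e²/(π²E) = 5.106×10^5 × 3.160² / (π² × 1.03×10^11) = 5.016×10^-6 m⁴
I_req = 5.016×10^6 mm⁴
Solid square: I = a⁴/12  ⇒  a = (12I)^(1/4) = (12×5.016×10^6)^(1/4) = 88.1 mm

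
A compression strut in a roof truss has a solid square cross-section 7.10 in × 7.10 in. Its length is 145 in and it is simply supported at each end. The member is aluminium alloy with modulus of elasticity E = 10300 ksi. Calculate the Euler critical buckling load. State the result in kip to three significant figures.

I = a⁴/12 = 7.10⁴/12 = 211.8 in⁴
Effective length L_e = K·L = 1 × 145 = 145.0 in
P_cr = π²EI / L_e² = π² × 10300×10³ × 211.8 / 145.0² = 1.024×10^6 lb

P_cr ≈ 1020 kip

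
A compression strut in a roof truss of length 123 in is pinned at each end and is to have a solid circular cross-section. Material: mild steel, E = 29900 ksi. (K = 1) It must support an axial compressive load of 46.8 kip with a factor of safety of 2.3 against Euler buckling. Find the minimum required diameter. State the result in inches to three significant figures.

Required P_cr = n·P = 2.3 × 46.8 = 107.6 kip
L_e = K·L = 1 × 123 = 123.0 in
Required I = P_cr·L_e²/(π²E) = 1.076×10^5 × 123.0² / (π² × 2.99×10^7) = 5.518 in⁴
Solid circle: I = πd⁴/64  ⇒  d = (64I/π)^(1/4) = (64×5.518/π)^(1/4) = 3.26 in

d ≈ 3.26 in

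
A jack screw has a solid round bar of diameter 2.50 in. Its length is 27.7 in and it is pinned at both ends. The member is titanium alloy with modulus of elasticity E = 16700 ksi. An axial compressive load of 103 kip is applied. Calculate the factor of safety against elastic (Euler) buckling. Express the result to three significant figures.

n ≈ 4.00

I = πd⁴/64 = π×2.50⁴/64 = 1.917 in⁴
Effective length L_e = K·L = 1 × 27.7 = 27.70 in
P_cr = π²EI / L_e² = π² × 16700×10³ × 1.917 / 27.70² = 4.119×10^5 lb
Factor of safety n = P_cr / P = 411.90 / 103 = 4.00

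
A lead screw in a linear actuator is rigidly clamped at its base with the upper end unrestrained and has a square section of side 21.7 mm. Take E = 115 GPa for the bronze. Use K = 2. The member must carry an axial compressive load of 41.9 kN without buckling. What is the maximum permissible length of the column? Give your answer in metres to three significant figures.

I = a⁴/12 = 21.7⁴/12 = 1.848×10^4 mm⁴
I = 1.848×10^-8 m⁴
At the buckling limit P_cr = P = 4.190×10^4 N
From P_cr = π²EI/(K·L)²:  L = (1/K)·√(π²EI/P_cr) = (1/2)·√(π²×1.15×10^11×1.848×10^-8/4.190×10^4)
L = 0.354 m

L_max ≈ 0.354 m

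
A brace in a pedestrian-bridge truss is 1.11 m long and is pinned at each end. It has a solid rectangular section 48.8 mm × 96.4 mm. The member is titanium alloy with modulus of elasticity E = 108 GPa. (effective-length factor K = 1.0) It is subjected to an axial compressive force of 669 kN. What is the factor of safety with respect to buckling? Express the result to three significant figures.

Buckling occurs about the weak axis: I_min = h·b³/12 with b = 48.8 mm (the shorter side).
I_min = 96.4×48.8³/12 = 9.336×10^5 mm⁴
I = 9.336×10^5 mm⁴ = 9.336×10^-7 m⁴
Effective length L_e = K·L = 1 × 1.11 = 1.110 m
P_cr = π²EI / L_e² = π² × 108×10⁹ × 9.336×10^-7 / 1.110² = 8.077×10^5 N
Factor of safety n = P_cr / P = 807.67 / 669 = 1.21

n ≈ 1.21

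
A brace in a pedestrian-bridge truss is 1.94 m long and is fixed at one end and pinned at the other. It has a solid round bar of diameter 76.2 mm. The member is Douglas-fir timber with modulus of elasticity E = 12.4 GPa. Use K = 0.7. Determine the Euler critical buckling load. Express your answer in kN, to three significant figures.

I = πd⁴/64 = π×76.2⁴/64 = 1.655×10^6 mm⁴
I = 1.655×10^6 mm⁴ = 1.655×10^-6 m⁴
Effective length L_e = K·L = 0.7 × 1.94 = 1.358 m
P_cr = π²EI / L_e² = π² × 12.4×10⁹ × 1.655×10^-6 / 1.358² = 1.098×10^5 N

P_cr ≈ 110 kN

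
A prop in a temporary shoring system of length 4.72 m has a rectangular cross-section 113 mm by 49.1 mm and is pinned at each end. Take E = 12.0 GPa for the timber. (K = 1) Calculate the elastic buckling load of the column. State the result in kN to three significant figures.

Buckling occurs about the weak axis: I_min = h·b³/12 with b = 49.1 mm (the shorter side).
I_min = 113×49.1³/12 = 1.115×10^6 mm⁴
I = 1.115×10^6 mm⁴ = 1.115×10^-6 m⁴
Effective length L_e = K·L = 1 × 4.72 = 4.720 m
P_cr = π²EI / L_e² = π² × 12.0×10⁹ × 1.115×10^-6 / 4.720² = 5.926×10^3 N

P_cr ≈ 5.93 kN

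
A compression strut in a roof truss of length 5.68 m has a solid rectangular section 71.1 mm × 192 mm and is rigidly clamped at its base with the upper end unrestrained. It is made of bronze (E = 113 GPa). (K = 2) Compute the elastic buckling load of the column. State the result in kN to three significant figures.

P_cr ≈ 49.7 kN

Buckling occurs about the weak axis: I_min = h·b³/12 with b = 71.1 mm (the shorter side).
I_min = 192×71.1³/12 = 5.751×10^6 mm⁴
I = 5.751×10^6 mm⁴ = 5.751×10^-6 m⁴
Effective length L_e = K·L = 2 × 5.68 = 11.36 m
P_cr = π²EI / L_e² = π² × 113×10⁹ × 5.751×10^-6 / 11.36² = 4.970×10^4 N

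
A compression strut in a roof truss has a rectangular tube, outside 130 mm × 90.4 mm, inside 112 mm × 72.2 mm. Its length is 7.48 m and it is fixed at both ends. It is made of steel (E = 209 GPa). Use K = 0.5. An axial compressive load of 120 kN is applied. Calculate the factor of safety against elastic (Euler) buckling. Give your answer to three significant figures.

Weak-axis I_min = (h_o·b_o³ − h_i·b_i³)/12 with b_o = 90.4, b_i = 72.20 mm (shorter outer/inner sides).
I_min = (130×90.4³ − 112.0×72.20³)/12 = 4.491×10^6 mm⁴
I = 4.491×10^6 mm⁴ = 4.491×10^-6 m⁴
Effective length L_e = K·L = 0.5 × 7.48 = 3.740 m
P_cr = π²EI / L_e² = π² × 209×10⁹ × 4.491×10^-6 / 3.740² = 6.622×10^5 N
Factor of safety n = P_cr / P = 662.21 / 120 = 5.52

n ≈ 5.52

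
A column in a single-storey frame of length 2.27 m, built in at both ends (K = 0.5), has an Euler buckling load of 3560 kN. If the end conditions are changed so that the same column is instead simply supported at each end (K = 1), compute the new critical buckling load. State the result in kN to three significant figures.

P_cr ∝ 1/K², so P_cr,new = P_cr,old × (K_old/K_new)² = 3560 × (0.5/1)²
= 3560 × 0.2500 = 890 kN

P_cr ≈ 890 kN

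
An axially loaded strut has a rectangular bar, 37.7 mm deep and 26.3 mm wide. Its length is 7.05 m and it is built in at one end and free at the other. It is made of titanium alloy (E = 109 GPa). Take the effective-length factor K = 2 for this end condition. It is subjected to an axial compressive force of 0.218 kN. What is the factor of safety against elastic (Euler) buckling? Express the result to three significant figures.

n ≈ 1.42

Buckling occurs about the weak axis: I_min = h·b³/12 with b = 26.3 mm (the shorter side).
I_min = 37.7×26.3³/12 = 5.715×10^4 mm⁴
I = 5.715×10^4 mm⁴ = 5.715×10^-8 m⁴
Effective length L_e = K·L = 2 × 7.05 = 14.10 m
P_cr = π²EI / L_e² = π² × 109×10⁹ × 5.715×10^-8 / 14.10² = 309.3 N
Factor of safety n = P_cr / P = 0.30925 / 0.218 = 1.42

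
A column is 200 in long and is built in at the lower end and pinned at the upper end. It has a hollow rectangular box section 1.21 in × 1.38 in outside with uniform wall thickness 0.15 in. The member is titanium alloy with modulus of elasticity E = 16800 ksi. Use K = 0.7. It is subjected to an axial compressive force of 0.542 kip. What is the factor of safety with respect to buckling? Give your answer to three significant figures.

n ≈ 2.12

Inner dimensions: h_i = 1.38 − 2×0.15 = 1.080 in, b_i = 1.21 − 2×0.15 = 0.9100 in
Weak-axis I_min = (h_o·b_o³ − h_i·b_i³)/12 with b_o = 1.21, b_i = 0.9100 in (shorter outer/inner sides).
I_min = (1.38×1.21³ − 1.080×0.9100³)/12 = 0.1359 in⁴
Effective length L_e = K·L = 0.7 × 200 = 140.0 in
P_cr = π²EI / L_e² = π² × 16800×10³ × 0.1359 / 140.0² = 1.150×10^3 lb
Factor of safety n = P_cr / P = 1.1497 / 0.542 = 2.12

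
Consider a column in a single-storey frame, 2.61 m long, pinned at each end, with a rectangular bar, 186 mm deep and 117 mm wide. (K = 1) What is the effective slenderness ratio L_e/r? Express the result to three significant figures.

Buckling occurs about the weak axis: I_min = h·b³/12 with b = 117 mm (the shorter side).
I_min = 186×117³/12 = 2.483×10^7 mm⁴
A = 2.176×10^4 mm²;  r_min = √(I/A) = √(2.483×10^7/2.176×10^4) = 33.77 mm
L_e = K·L = 1 × 2.61 m = 2.610 m = 2610.0 mm
λ = L_e / r_min = 2610.0 / 33.77 = 77.3

λ ≈ 77.3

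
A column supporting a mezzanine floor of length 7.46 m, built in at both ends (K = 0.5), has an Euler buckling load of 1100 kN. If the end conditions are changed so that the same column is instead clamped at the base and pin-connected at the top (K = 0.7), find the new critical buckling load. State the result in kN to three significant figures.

P_cr ∝ 1/K², so P_cr,new = P_cr,old × (K_old/K_new)² = 1100 × (0.5/0.7)²
= 1100 × 0.5102 = 561 kN

P_cr ≈ 561 kN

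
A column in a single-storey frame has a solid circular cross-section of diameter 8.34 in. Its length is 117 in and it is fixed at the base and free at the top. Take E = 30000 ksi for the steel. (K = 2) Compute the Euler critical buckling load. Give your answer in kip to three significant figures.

P_cr ≈ 1280 kip

I = πd⁴/64 = π×8.34⁴/64 = 237.5 in⁴
Effective length L_e = K·L = 2 × 117 = 234.0 in
P_cr = π²EI / L_e² = π² × 30000×10³ × 237.5 / 234.0² = 1.284×10^6 lb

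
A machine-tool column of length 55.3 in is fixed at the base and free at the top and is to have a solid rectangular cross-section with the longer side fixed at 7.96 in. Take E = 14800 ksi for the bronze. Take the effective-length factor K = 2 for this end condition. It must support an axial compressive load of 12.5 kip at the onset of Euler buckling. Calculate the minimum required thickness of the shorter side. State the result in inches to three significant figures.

b ≈ 1.16 in

L_e = K·L = 2 × 55.3 = 110.6 in
Required I = P_cr·L_e²/(π²E) = 1.250×10^4 × 110.6² / (π² × 1.48×10^7) = 1.047 in⁴
Rectangle, weak axis: I_min = h·b³/12 with h = 7.96 in fixed  ⇒  b = (12I/h)^(1/3) = 1.16 in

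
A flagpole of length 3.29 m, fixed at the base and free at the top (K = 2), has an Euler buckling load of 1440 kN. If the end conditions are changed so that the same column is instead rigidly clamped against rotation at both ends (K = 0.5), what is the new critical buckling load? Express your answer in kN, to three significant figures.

P_cr ∝ 1/K², so P_cr,new = P_cr,old × (K_old/K_new)² = 1440 × (2/0.5)²
= 1440 × 16.00 = 23000 kN

P_cr ≈ 23000 kN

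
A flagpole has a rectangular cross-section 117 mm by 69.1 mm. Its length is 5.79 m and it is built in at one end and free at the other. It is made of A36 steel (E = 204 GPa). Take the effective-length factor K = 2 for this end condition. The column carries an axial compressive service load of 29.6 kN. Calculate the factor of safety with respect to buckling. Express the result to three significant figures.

Buckling occurs about the weak axis: I_min = h·b³/12 with b = 69.1 mm (the shorter side).
I_min = 117×69.1³/12 = 3.217×10^6 mm⁴
I = 3.217×10^6 mm⁴ = 3.217×10^-6 m⁴
Effective length L_e = K·L = 2 × 5.79 = 11.58 m
P_cr = π²EI / L_e² = π² × 204×10⁹ × 3.217×10^-6 / 11.58² = 4.830×10^4 N
Factor of safety n = P_cr / P = 48.300 / 29.6 = 1.63

n ≈ 1.63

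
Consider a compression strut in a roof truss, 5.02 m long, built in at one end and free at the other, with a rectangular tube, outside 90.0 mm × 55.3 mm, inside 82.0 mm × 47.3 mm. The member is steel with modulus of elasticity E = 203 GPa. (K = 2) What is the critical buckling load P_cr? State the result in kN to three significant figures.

Weak-axis I_min = (h_o·b_o³ − h_i·b_i³)/12 with b_o = 55.3, b_i = 47.30 mm (shorter outer/inner sides).
I_min = (90.0×55.3³ − 82.00×47.30³)/12 = 5.452×10^5 mm⁴
I = 5.452×10^5 mm⁴ = 5.452×10^-7 m⁴
Effective length L_e = K·L = 2 × 5.02 = 10.04 m
P_cr = π²EI / L_e² = π² × 203×10⁹ × 5.452×10^-7 / 10.04² = 1.084×10^4 N

P_cr ≈ 10.8 kN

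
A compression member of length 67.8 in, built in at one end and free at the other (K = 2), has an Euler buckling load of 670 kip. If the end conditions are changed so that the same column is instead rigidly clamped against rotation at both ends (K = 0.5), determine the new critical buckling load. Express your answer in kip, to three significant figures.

P_cr ∝ 1/K², so P_cr,new = P_cr,old × (K_old/K_new)² = 670 × (2/0.5)²
= 670 × 16.00 = 10700 kip

P_cr ≈ 10700 kip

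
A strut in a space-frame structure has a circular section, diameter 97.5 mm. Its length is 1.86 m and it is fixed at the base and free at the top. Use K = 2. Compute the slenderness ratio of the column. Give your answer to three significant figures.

I = πd⁴/64 = π×97.5⁴/64 = 4.436×10^6 mm⁴
A = 7.466×10^3 mm²;  r_min = √(I/A) = √(4.436×10^6/7.466×10^3) = 24.38 mm
L_e = K·L = 2 × 1.86 m = 3.720 m = 3720.0 mm
λ = L_e / r_min = 3720.0 / 24.38 = 153

λ ≈ 153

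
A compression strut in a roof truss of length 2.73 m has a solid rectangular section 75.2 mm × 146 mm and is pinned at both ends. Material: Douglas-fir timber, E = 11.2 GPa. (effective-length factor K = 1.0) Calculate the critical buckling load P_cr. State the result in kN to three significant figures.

P_cr ≈ 76.7 kN

Buckling occurs about the weak axis: I_min = h·b³/12 with b = 75.2 mm (the shorter side).
I_min = 146×75.2³/12 = 5.174×10^6 mm⁴
I = 5.174×10^6 mm⁴ = 5.174×10^-6 m⁴
Effective length L_e = K·L = 1 × 2.73 = 2.730 m
P_cr = π²EI / L_e² = π² × 11.2×10⁹ × 5.174×10^-6 / 2.730² = 7.674×10^4 N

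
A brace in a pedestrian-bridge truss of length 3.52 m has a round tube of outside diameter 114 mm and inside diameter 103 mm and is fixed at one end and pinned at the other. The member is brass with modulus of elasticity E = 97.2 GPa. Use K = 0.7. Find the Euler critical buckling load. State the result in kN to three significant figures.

d_o = 114 mm, d_i = 103 mm
I = π(d_o⁴ − d_i⁴)/64 = π(114⁴ − 103.0⁴)/64 = 2.766×10^6 mm⁴
I = 2.766×10^6 mm⁴ = 2.766×10^-6 m⁴
Effective length L_e = K·L = 0.7 × 3.52 = 2.464 m
P_cr = π²EI / L_e² = π² × 97.2×10⁹ × 2.766×10^-6 / 2.464² = 4.370×10^5 N

P_cr ≈ 437 kN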